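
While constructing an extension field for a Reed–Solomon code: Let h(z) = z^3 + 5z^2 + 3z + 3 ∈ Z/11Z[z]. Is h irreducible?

Yes

Check each element of Z/11Z for a root: h(0)=3, h(1)=1, h(2)=4, h(3)=7, h(4)=5, h(5)=4, h(6)=10, h(7)=7, h(8)=1, h(9)=9, h(10)=4.
No roots. A degree-3 polynomial over a field with no linear factor is irreducible.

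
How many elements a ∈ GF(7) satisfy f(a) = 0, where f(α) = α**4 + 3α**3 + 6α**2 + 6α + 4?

Evaluate at each of the 7 elements of GF(7):
f(0) = 4; f(1) = 6; f(2) = 3; f(3) = 0 → root; f(4) = 5; f(5) = 1; f(6) = 2.
Roots: {3}.

1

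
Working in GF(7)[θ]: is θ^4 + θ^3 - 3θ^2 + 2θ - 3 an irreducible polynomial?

No

Write h(θ) = θ^4 + θ^3 - 3θ^2 + 2θ - 3.
Check for roots in GF(7): h(0) = 4; h(1) = 5; h(2) = 6; h(3) = 0 → root; h(4) = 4; h(5) = 3; h(6) = 6.
h(3) = 0, so (θ − 3) divides h(θ); h is reducible.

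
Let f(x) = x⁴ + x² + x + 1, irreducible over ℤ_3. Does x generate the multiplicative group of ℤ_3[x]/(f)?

No

|GF(3^4)^×| = 3^4 − 1 = 80. Prime factorization: 80 = 2^4·5.
f is primitive ⇔ x has order 80 in GF(3)[x]/(f), i.e. x^(80/q) ≠ 1 for each prime q | 80.
x^(40) mod f = 1
x^(16) mod f = x³ + 2.
Since x^(40) = 1, the order of x divides 40 < 80; not primitive.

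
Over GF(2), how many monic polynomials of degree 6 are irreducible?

x^(2^6) − x is the product of all monic irreducibles of degree dividing 6; Möbius inversion gives N = (1/6) Σ μ(6/d)·2^d.
Divisors of 6: 1, 2, 3, 6; μ(6/d) for each: 1, -1, -1, 1.
Σ = 2^1 − 2^2 − 2^3 + 2^6 = 54.
N = 54/6 = 9.

9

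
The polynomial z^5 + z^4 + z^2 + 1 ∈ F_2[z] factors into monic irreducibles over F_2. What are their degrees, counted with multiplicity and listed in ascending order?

1, 4

Write f(z) = z^5 + z^4 + z^2 + 1.
Roots in F_2: f(0) = 1; f(1) = 0 → root.
Linear factors from roots: (z + 1).
Complete factorization: f(z) = (z + 1)·(z^4 + z + 1).
Factor degrees with multiplicity: 1 + 4 = 5.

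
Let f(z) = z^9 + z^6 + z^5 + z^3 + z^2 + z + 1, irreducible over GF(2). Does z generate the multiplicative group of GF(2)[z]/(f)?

Yes

|GF(2^9)^×| = 2^9 − 1 = 511. Prime factorization: 511 = 7·73.
f is primitive ⇔ z has order 511 in GF(2)[z]/(f), i.e. z^(511/q) ≠ 1 for each prime q | 511.
z^(73) mod f = z^5 + z^4 + z^3 + z + 1.
z^(7) mod f = z^7.
None equal 1, so z has full order 511; f is primitive.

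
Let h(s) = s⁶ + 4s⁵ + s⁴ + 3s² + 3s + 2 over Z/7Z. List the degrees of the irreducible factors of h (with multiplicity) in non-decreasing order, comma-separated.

Linear factors from roots: (s + 6), (s + 4), (s + 1).
Complete factorization: h(s) = (s + 4)·(s + 6)·(s + 1)^2·(s² + 6s + 3).
Factor degrees with multiplicity: 1 + 1 + 1 + 1 + 2 = 6.

1, 1, 1, 1, 2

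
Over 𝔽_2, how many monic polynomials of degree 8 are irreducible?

30

The number of monic irreducibles of degree 8 over GF(2) is (1/8)·Σ_{d∣8} μ(8/d) 2^d.
Divisors of 8: 1, 2, 4, 8; μ(8/d) for each: 0, 0, -1, 1.
Σ = − 2^4 + 2^8 = 240.
N = 240/8 = 30.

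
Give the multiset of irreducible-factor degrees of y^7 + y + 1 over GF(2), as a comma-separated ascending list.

7

Write g(y) = y^7 + y + 1.
Roots in GF(2): g(0) = 1; g(1) = 1.
Complete factorization: g(y) = (y^7 + y + 1).
Factor degrees with multiplicity: 7 = 7.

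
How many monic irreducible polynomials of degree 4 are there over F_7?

The number of monic irreducibles of degree 4 over GF(7) is (1/4)·Σ_{d∣4} μ(4/d) 7^d.
Divisors of 4: 1, 2, 4; μ(4/d) for each: 0, -1, 1.
Σ = − 7^2 + 7^4 = 2352.
N = 2352/4 = 588.

588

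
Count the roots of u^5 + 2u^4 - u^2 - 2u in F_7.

Write f(u) = u^5 + 2u^4 - u^2 - 2u.
Evaluate at each of the 7 elements of F_7:
f(0) = 0 → root; f(1) = 0 → root; f(2) = 0 → root; f(3) = 5; f(4) = 0 → root; f(5) = 0 → root; f(6) = 2.
Roots: {0, 1, 2, 4, 5}.

5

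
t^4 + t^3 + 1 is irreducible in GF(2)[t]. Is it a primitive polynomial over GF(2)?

Yes

Write f(t) = t^4 + t^3 + 1.
|GF(2^4)^×| = 2^4 − 1 = 15. Prime factorization: 15 = 3·5.
f is primitive ⇔ t has order 15 in GF(2)[t]/(f), i.e. t^(15/q) ≠ 1 for each prime q | 15.
t^(5) mod f = t^3 + t + 1.
t^(3) mod f = t^3.
None equal 1, so t has full order 15; f is primitive.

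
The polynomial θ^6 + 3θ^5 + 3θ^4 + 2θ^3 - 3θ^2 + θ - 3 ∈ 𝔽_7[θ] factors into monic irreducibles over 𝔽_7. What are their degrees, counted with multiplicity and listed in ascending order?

2, 2, 2

Write h(θ) = θ^6 + 3θ^5 + 3θ^4 + 2θ^3 - 3θ^2 + θ - 3.
Complete factorization: h(θ) = (θ^2 + 2θ + 2)·(θ^2 - 3θ - 2)·(θ^2 - 3θ - 1).
Factor degrees with multiplicity: 2 + 2 + 2 = 6.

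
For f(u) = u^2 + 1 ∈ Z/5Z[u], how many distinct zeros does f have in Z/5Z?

Evaluate at each of the 5 elements of Z/5Z:
f(0) = 1; f(1) = 2; f(2) = 0 → root; f(3) = 0 → root; f(4) = 2.
Roots: {2, 3}.

2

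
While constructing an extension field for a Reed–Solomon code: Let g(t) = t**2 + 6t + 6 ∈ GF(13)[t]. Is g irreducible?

Check each element of GF(13) for a root: g(0)=6, g(1)=0, g(2)=9, g(3)=7, g(4)=7, g(5)=9, g(6)=0, g(7)=6, g(8)=1, g(9)=11, g(10)=10, g(11)=11, g(12)=1.
g(1) = 0, so (t − 1) divides g(t); g is reducible.

No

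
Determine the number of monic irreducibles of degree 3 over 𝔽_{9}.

240

The number of monic irreducibles of degree 3 over GF(9) is (1/3)·Σ_{d∣3} μ(3/d) 9^d.
Divisors of 3: 1, 3; μ(3/d) for each: -1, 1.
Σ = − 9^1 + 9^3 = 720.
N = 720/3 = 240.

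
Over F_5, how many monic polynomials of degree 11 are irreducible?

x^(5^11) − x is the product of all monic irreducibles of degree dividing 11; Möbius inversion gives N = (1/11) Σ μ(11/d)·5^d.
Divisors of 11: 1, 11; μ(11/d) for each: -1, 1.
Σ = − 5^1 + 5^11 = 48828120.
N = 48828120/11 = 4438920.

4438920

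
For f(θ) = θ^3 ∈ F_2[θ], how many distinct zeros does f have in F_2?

Evaluate at each of the 2 elements of F_2:
f(0) = 0 → root; f(1) = 1.
Roots: {0}.

1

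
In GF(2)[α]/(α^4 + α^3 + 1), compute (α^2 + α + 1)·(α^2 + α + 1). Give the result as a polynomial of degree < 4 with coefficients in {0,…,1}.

Multiply in GF(2)[α]: (α^2 + α + 1)·(α^2 + α + 1) = α^4 + α^2 + 1.
Reduce using α^4 ≡ α^3 + 1 (mod α^4 + α^3 + 1).
Reduced: α^3 + α^2.

α^3 + α^2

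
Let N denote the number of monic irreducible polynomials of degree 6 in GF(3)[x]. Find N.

116

By the necklace-counting formula, N_3(6) = (1/6) Σ_{d|6} μ(6/d)·3^d.
Divisors of 6: 1, 2, 3, 6; μ(6/d) for each: 1, -1, -1, 1.
Σ = 3^1 − 3^2 − 3^3 + 3^6 = 696.
N = 696/6 = 116.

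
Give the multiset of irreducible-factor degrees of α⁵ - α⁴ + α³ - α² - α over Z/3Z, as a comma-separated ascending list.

Write h(α) = α⁵ - α⁴ + α³ - α² - α.
Roots in Z/3Z: h(0) = 0 → root; h(1) = 2; h(2) = 0 → root.
Linear factors from roots: (α), (α + 1).
Complete factorization: h(α) = (α)·(α + 1)·(α³ + α² - 1).
Factor degrees with multiplicity: 1 + 1 + 3 = 5.

1, 1, 3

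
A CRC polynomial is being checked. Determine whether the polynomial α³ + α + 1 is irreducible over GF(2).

Yes

Write f(α) = α³ + α + 1.
Check for roots in GF(2): f(0) = 1; f(1) = 1.
No roots. A degree-3 polynomial over a field with no linear factor is irreducible.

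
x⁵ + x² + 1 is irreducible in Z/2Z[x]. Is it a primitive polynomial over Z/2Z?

Yes

Write f(x) = x⁵ + x² + 1.
|GF(2^5)^×| = 2^5 − 1 = 31. Prime factorization: 31 = 31.
f is primitive ⇔ x has order 31 in GF(2)[x]/(f), i.e. x^(31/q) ≠ 1 for each prime q | 31.
x^(1) mod f = x.
None equal 1, so x has full order 31; f is primitive.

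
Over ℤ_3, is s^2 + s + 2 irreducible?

Write f(s) = s^2 + s + 2.
Check for roots in ℤ_3: f(0) = 2; f(1) = 1; f(2) = 2.
No roots. A degree-2 polynomial over a field with no linear factor is irreducible.

Yes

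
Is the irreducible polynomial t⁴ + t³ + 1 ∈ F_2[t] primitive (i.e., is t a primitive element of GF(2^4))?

Write f(t) = t⁴ + t³ + 1.
|GF(2^4)^×| = 2^4 − 1 = 15. Prime factorization: 15 = 3·5.
f is primitive ⇔ t has order 15 in GF(2)[t]/(f), i.e. t^(15/q) ≠ 1 for each prime q | 15.
t^(5) mod f = t³ + t + 1.
t^(3) mod f = t³.
None equal 1, so t has full order 15; f is primitive.

Yes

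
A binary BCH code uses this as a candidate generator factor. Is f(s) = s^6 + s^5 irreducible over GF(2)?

Check for roots in GF(2): f(0) = 0 → root; f(1) = 0 → root.
f(0) = 0, so (s) divides f(s); f is reducible.

No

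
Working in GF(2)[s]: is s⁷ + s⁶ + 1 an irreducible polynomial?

Yes

Write m(s) = s⁷ + s⁶ + 1.
Check for roots in GF(2): m(0) = 1; m(1) = 1.
No roots, so no linear factors.
Monic irreducibles of degree 2 over GF(2): s² + s + 1.
None of them divide m (all give nonzero remainder).
Monic irreducibles of degree 3 over GF(2): s³ + s + 1, s³ + s² + 1.
None of them divide m (all give nonzero remainder).
No irreducible factor of degree ≤ 3 exists, so m is irreducible over GF(2).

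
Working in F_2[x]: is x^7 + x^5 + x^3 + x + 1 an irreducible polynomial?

Yes

Write m(x) = x^7 + x^5 + x^3 + x + 1.
Check for roots in F_2: m(0) = 1; m(1) = 1.
No roots, so no linear factors.
Monic irreducibles of degree 2 over GF(2): x^2 + x + 1.
None of them divide m (all give nonzero remainder).
Monic irreducibles of degree 3 over GF(2): x^3 + x + 1, x^3 + x^2 + 1.
None of them divide m (all give nonzero remainder).
No irreducible factor of degree ≤ 3 exists, so m is irreducible over GF(2).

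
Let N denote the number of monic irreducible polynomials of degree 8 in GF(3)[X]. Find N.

810

x^(3^8) − x is the product of all monic irreducibles of degree dividing 8; Möbius inversion gives N = (1/8) Σ μ(8/d)·3^d.
Divisors of 8: 1, 2, 4, 8; μ(8/d) for each: 0, 0, -1, 1.
Σ = − 3^4 + 3^8 = 6480.
N = 6480/8 = 810.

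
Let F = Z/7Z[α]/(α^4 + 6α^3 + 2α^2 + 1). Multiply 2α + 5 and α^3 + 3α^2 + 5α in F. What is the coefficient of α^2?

Multiply in Z/7Z[α]: (2α + 5)·(α^3 + 3α^2 + 5α) = 2α^4 + 4α^3 + 4α^2 + 4α.
Reduce using α^4 ≡ α^3 + 5α^2 + 6 (mod α^4 + 6α^3 + 2α^2 + 1).
Reduced: 6α^3 + 4α + 5.

0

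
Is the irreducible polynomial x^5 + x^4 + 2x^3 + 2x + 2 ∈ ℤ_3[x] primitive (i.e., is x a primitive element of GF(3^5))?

Write f(x) = x^5 + x^4 + 2x^3 + 2x + 2.
|GF(3^5)^×| = 3^5 − 1 = 242. Prime factorization: 242 = 2·11^2.
f is primitive ⇔ x has order 242 in GF(3)[x]/(f), i.e. x^(242/q) ≠ 1 for each prime q | 242.
x^(121) mod f = 1
x^(22) mod f = x^4 + 2x.
Since x^(121) = 1, the order of x divides 121 < 242; not primitive.

No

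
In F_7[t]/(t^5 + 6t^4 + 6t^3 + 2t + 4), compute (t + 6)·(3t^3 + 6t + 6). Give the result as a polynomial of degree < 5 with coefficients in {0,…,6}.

Multiply in F_7[t]: (t + 6)·(3t^3 + 6t + 6) = 3t^4 + 4t^3 + 6t^2 + 1.
Reduced: 3t^4 + 4t^3 + 6t^2 + 1.

3t^4 + 4t^3 + 6t^2 + 1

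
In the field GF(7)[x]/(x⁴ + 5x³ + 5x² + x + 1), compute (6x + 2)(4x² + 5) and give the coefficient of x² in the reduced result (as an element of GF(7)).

Multiply in GF(7)[x]: (6x + 2)·(4x² + 5) = 3x³ + x² + 2x + 3.
Reduced: 3x³ + x² + 2x + 3.

1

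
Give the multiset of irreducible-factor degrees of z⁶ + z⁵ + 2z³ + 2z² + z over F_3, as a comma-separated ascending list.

Write h(z) = z⁶ + z⁵ + 2z³ + 2z² + z.
Roots in F_3: h(0) = 0 → root; h(1) = 1; h(2) = 2.
Linear factors from roots: (z).
Complete factorization: h(z) = (z)·(z² + 1)·(z³ + z² + 2z + 1).
Factor degrees with multiplicity: 1 + 2 + 3 = 6.

1, 2, 3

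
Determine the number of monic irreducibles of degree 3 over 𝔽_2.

By the necklace-counting formula, N_2(3) = (1/3) Σ_{d|3} μ(3/d)·2^d.
Divisors of 3: 1, 3; μ(3/d) for each: -1, 1.
Σ = − 2^1 + 2^3 = 6.
N = 6/3 = 2.

2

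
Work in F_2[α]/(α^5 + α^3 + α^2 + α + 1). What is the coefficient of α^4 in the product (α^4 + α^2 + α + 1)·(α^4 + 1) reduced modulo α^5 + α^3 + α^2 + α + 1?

1

Multiply in F_2[α]: (α^4 + α^2 + α + 1)·(α^4 + 1) = α^8 + α^6 + α^5 + α^2 + α + 1.
Reduce using α^5 ≡ α^3 + α^2 + α + 1 (mod α^5 + α^3 + α^2 + α + 1).
Reduced: α^4 + α^3 + α^2 + α + 1.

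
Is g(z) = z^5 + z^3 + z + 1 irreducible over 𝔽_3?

Yes

Check for roots in 𝔽_3: g(0) = 1; g(1) = 1; g(2) = 1.
No roots, so no linear factors.
Monic irreducibles of degree 2 over GF(3): z^2 + 1, z^2 + z + 2, z^2 + 2z + 2.
None of them divide g (all give nonzero remainder).
No irreducible factor of degree ≤ 2 exists, so g is irreducible over GF(3).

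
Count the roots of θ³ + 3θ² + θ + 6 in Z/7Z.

Write h(θ) = θ³ + 3θ² + θ + 6.
Evaluate at each of the 7 elements of Z/7Z:
h(0) = 6; h(1) = 4; h(2) = 0 → root; h(3) = 0 → root; h(4) = 3; h(5) = 1; h(6) = 0 → root.
Roots: {2, 3, 6}.

3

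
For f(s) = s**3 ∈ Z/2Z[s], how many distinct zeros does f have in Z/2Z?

Evaluate at each of the 2 elements of Z/2Z:
f(0) = 0 → root; f(1) = 1.
Roots: {0}.

1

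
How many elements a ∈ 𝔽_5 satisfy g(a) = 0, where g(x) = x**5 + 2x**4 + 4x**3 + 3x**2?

Evaluate at each of the 5 elements of 𝔽_5:
g(0) = 0 → root; g(1) = 0 → root; g(2) = 3; g(3) = 0 → root; g(4) = 0 → root.
Roots: {0, 1, 3, 4}.

4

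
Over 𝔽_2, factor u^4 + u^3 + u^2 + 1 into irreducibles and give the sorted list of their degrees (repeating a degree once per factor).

1, 3

Write f(u) = u^4 + u^3 + u^2 + 1.
Roots in 𝔽_2: f(0) = 1; f(1) = 0 → root.
Linear factors from roots: (u + 1).
Complete factorization: f(u) = (u + 1)·(u^3 + u + 1).
Factor degrees with multiplicity: 1 + 3 = 4.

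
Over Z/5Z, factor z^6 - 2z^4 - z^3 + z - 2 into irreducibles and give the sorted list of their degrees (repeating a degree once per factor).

Write h(z) = z^6 - 2z^4 - z^3 + z - 2.
Roots in Z/5Z: h(0) = 3; h(1) = 2; h(2) = 4; h(3) = 1; h(4) = 2.
Complete factorization: h(z) = (z^6 - 2z^4 - z^3 + z - 2).
Factor degrees with multiplicity: 6 = 6.

6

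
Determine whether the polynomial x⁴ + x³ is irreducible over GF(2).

Write h(x) = x⁴ + x³.
Check for roots in GF(2): h(0) = 0 → root; h(1) = 0 → root.
h(0) = 0, so (x) divides h(x); h is reducible.

No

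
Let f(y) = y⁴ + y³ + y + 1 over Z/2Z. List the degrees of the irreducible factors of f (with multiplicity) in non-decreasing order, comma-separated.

1, 1, 2

Roots in Z/2Z: f(0) = 1; f(1) = 0 → root.
Linear factors from roots: (y + 1).
Complete factorization: f(y) = (y + 1)^2·(y² + y + 1).
Factor degrees with multiplicity: 1 + 1 + 2 = 4.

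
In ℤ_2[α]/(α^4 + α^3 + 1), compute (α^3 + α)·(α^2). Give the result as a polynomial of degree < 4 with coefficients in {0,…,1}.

α + 1

Multiply in ℤ_2[α]: (α^3 + α)·(α^2) = α^5 + α^3.
Reduce using α^4 ≡ α^3 + 1 (mod α^4 + α^3 + 1).
Reduced: α + 1.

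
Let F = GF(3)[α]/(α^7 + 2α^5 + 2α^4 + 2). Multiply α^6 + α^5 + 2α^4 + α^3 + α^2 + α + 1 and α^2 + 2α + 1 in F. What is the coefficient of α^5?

Multiply in GF(3)[α]: (α^6 + α^5 + 2α^4 + α^3 + α^2 + α + 1)·(α^2 + 2α + 1) = α^8 + 2α^6 + 2α^4 + α^3 + α^2 + 1.
Reduce using α^7 ≡ α^5 + α^4 + 1 (mod α^7 + 2α^5 + 2α^4 + 2).
Reduced: α^5 + 2α^4 + α^3 + α^2 + α + 1.

1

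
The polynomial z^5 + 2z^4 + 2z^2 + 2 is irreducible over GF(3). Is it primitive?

No

Write f(z) = z^5 + 2z^4 + 2z^2 + 2.
|GF(3^5)^×| = 3^5 − 1 = 242. Prime factorization: 242 = 2·11^2.
f is primitive ⇔ z has order 242 in GF(3)[z]/(f), i.e. z^(242/q) ≠ 1 for each prime q | 242.
z^(121) mod f = 1
z^(22) mod f = z^4 + z^3 + 2z^2.
Since z^(121) = 1, the order of z divides 121 < 242; not primitive.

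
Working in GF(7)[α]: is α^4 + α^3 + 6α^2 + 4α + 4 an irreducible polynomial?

Write P(α) = α^4 + α^3 + 6α^2 + 4α + 4.
Check for roots in GF(7): P(0) = 4; P(1) = 2; P(2) = 4; P(3) = 3; P(4) = 2; P(5) = 0 → root; P(6) = 6.
P(5) = 0, so (α − 5) divides P(α); P is reducible.

No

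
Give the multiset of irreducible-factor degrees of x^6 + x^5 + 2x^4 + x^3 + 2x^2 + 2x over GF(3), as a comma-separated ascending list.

Write h(x) = x^6 + x^5 + 2x^4 + x^3 + 2x^2 + 2x.
Roots in GF(3): h(0) = 0 → root; h(1) = 0 → root; h(2) = 1.
Linear factors from roots: (x), (x + 2).
Complete factorization: h(x) = (x)·(x + 2)·(x^4 + 2x^3 + x^2 + 2x + 1).
Factor degrees with multiplicity: 1 + 1 + 4 = 6.

1, 1, 4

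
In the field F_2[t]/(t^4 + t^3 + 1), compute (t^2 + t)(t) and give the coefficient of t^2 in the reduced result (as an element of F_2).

1

Multiply in F_2[t]: (t^2 + t)·(t) = t^3 + t^2.
Reduced: t^3 + t^2.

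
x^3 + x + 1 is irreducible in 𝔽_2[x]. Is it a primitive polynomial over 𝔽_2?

Yes

Write f(x) = x^3 + x + 1.
|GF(2^3)^×| = 2^3 − 1 = 7. Prime factorization: 7 = 7.
f is primitive ⇔ x has order 7 in GF(2)[x]/(f), i.e. x^(7/q) ≠ 1 for each prime q | 7.
x^(1) mod f = x.
None equal 1, so x has full order 7; f is primitive.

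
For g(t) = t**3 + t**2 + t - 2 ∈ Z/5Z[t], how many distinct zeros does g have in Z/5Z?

0

Evaluate at each of the 5 elements of Z/5Z:
g(0) = 3; g(1) = 1; g(2) = 2; g(3) = 2; g(4) = 2.
No element is a root.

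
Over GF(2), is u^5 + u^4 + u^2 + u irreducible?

Write f(u) = u^5 + u^4 + u^2 + u.
Check for roots in GF(2): f(0) = 0 → root; f(1) = 0 → root.
f(0) = 0, so (u) divides f(u); f is reducible.

No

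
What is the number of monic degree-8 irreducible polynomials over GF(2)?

30

Gauss's count: N_{2}(8) = (1/8) Σ_{d|8} μ(8/d)·2^d.
Divisors of 8: 1, 2, 4, 8; μ(8/d) for each: 0, 0, -1, 1.
Σ = − 2^4 + 2^8 = 240.
N = 240/8 = 30.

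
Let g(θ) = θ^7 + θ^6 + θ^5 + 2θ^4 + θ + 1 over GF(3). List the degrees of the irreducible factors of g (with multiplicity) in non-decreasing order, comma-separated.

Roots in GF(3): g(0) = 1; g(1) = 1; g(2) = 1.
Complete factorization: g(θ) = (θ^2 + 2θ + 2)^2·(θ^3 + 2θ + 1).
Factor degrees with multiplicity: 2 + 2 + 3 = 7.

2, 2, 3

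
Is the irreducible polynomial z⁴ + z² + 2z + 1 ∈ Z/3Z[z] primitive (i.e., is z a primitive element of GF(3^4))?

Write f(z) = z⁴ + z² + 2z + 1.
|GF(3^4)^×| = 3^4 − 1 = 80. Prime factorization: 80 = 2^4·5.
f is primitive ⇔ z has order 80 in GF(3)[z]/(f), i.e. z^(80/q) ≠ 1 for each prime q | 80.
z^(40) mod f = 1
z^(16) mod f = 2z³ + 2.
Since z^(40) = 1, the order of z divides 40 < 80; not primitive.

No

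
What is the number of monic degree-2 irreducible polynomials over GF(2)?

By the necklace-counting formula, N_2(2) = (1/2) Σ_{d|2} μ(2/d)·2^d.
Divisors of 2: 1, 2; μ(2/d) for each: -1, 1.
Σ = − 2^1 + 2^2 = 2.
N = 2/2 = 1.

1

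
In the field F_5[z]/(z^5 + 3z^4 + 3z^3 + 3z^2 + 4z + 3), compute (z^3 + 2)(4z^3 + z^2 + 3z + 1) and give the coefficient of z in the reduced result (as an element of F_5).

3

Multiply in F_5[z]: (z^3 + 2)·(4z^3 + z^2 + 3z + 1) = 4z^6 + z^5 + 3z^4 + 4z^3 + 2z^2 + z + 2.
Reduce using z^5 ≡ 2z^4 + 2z^3 + 2z^2 + z + 2 (mod z^5 + 3z^4 + 3z^3 + 3z^2 + 4z + 3).
Reduced: 4z^4 + 4z^2 + 3z.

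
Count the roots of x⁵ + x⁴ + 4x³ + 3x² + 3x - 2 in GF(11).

Write P(x) = x⁵ + x⁴ + 4x³ + 3x² + 3x - 2.
Evaluate at each of the 11 elements of GF(11):
P(0) = 9; P(1) = 10; P(2) = 8; P(3) = 4; P(4) = 10; P(5) = 4; P(6) = 6; P(7) = 0 → root; P(8) = 10; P(9) = 0 → root; P(10) = 5.
Roots: {7, 9}.

2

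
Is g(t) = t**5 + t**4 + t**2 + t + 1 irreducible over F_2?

Check for roots in F_2: g(0) = 1; g(1) = 1.
No roots, so no linear factors.
Monic irreducibles of degree 2 over GF(2): t**2 + t + 1.
None of them divide g (all give nonzero remainder).
No irreducible factor of degree ≤ 2 exists, so g is irreducible over GF(2).

Yes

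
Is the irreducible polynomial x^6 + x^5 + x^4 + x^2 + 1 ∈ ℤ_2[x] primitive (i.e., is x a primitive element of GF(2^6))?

No

Write f(x) = x^6 + x^5 + x^4 + x^2 + 1.
|GF(2^6)^×| = 2^6 − 1 = 63. Prime factorization: 63 = 3^2·7.
f is primitive ⇔ x has order 63 in GF(2)[x]/(f), i.e. x^(63/q) ≠ 1 for each prime q | 63.
x^(21) mod f = 1
x^(9) mod f = x^3 + 1.
Since x^(21) = 1, the order of x divides 21 < 63; not primitive.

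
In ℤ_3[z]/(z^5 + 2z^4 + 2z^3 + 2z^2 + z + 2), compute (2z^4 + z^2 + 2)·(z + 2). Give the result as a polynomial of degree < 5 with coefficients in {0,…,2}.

z^2

Multiply in ℤ_3[z]: (2z^4 + z^2 + 2)·(z + 2) = 2z^5 + z^4 + z^3 + 2z^2 + 2z + 1.
Reduce using z^5 ≡ z^4 + z^3 + z^2 + 2z + 1 (mod z^5 + 2z^4 + 2z^3 + 2z^2 + z + 2).
Reduced: z^2.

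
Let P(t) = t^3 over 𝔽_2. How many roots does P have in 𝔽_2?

1

Evaluate at each of the 2 elements of 𝔽_2:
P(0) = 0 → root; P(1) = 1.
Roots: {0}.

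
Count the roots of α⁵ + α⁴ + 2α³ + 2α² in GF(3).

3

Write g(α) = α⁵ + α⁴ + 2α³ + 2α².
Evaluate at each of the 3 elements of GF(3):
g(0) = 0 → root; g(1) = 0 → root; g(2) = 0 → root.
Roots: {0, 1, 2}.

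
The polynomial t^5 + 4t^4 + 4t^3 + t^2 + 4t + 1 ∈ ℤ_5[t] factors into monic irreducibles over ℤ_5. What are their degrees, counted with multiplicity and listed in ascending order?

Write g(t) = t^5 + 4t^4 + 4t^3 + t^2 + 4t + 1.
Roots in ℤ_5: g(0) = 1; g(1) = 0 → root; g(2) = 1; g(3) = 2; g(4) = 2.
Linear factors from roots: (t + 4).
Complete factorization: g(t) = (t + 4)·(t^2 + 2)^2.
Factor degrees with multiplicity: 1 + 2 + 2 = 5.

1, 2, 2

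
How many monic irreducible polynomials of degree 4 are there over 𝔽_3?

Gauss's count: N_{3}(4) = (1/4) Σ_{d|4} μ(4/d)·3^d.
Divisors of 4: 1, 2, 4; μ(4/d) for each: 0, -1, 1.
Σ = − 3^2 + 3^4 = 72.
N = 72/4 = 18.

18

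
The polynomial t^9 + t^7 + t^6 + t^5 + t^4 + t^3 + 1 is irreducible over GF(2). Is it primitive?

Write f(t) = t^9 + t^7 + t^6 + t^5 + t^4 + t^3 + 1.
|GF(2^9)^×| = 2^9 − 1 = 511. Prime factorization: 511 = 7·73.
f is primitive ⇔ t has order 511 in GF(2)[t]/(f), i.e. t^(511/q) ≠ 1 for each prime q | 511.
t^(73) mod f = t^7 + t^6 + t^4.
t^(7) mod f = t^7.
None equal 1, so t has full order 511; f is primitive.

Yes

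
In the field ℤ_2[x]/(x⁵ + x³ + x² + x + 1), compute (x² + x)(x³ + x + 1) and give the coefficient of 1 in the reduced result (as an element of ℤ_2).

1

Multiply in ℤ_2[x]: (x² + x)·(x³ + x + 1) = x⁵ + x⁴ + x³ + x.
Reduce using x⁵ ≡ x³ + x² + x + 1 (mod x⁵ + x³ + x² + x + 1).
Reduced: x⁴ + x² + 1.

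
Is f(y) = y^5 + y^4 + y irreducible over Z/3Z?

No

Check for roots in Z/3Z: f(0) = 0 → root; f(1) = 0 → root; f(2) = 2.
f(0) = 0, so (y) divides f(y); f is reducible.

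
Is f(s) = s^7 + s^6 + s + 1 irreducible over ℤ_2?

Check for roots in ℤ_2: f(0) = 1; f(1) = 0 → root.
f(1) = 0, so (s − 1) divides f(s); f is reducible.

No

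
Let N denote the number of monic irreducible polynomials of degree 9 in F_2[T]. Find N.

56

By the necklace-counting formula, N_2(9) = (1/9) Σ_{d|9} μ(9/d)·2^d.
Divisors of 9: 1, 3, 9; μ(9/d) for each: 0, -1, 1.
Σ = − 2^3 + 2^9 = 504.
N = 504/9 = 56.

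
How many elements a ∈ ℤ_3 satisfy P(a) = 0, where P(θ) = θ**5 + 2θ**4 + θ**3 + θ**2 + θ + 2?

0

Evaluate at each of the 3 elements of ℤ_3:
P(0) = 2; P(1) = 2; P(2) = 2.
No element is a root.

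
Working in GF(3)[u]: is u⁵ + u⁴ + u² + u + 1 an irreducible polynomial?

Write m(u) = u⁵ + u⁴ + u² + u + 1.
Check for roots in GF(3): m(0) = 1; m(1) = 2; m(2) = 1.
No roots, so no linear factors.
Monic irreducibles of degree 2 over GF(3): u² + 1, u² + u - 1, u² - u - 1.
None of them divide m (all give nonzero remainder).
No irreducible factor of degree ≤ 2 exists, so m is irreducible over GF(3).

Yes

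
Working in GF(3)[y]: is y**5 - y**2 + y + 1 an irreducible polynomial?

Yes

Write P(y) = y**5 - y**2 + y + 1.
Check for roots in GF(3): P(0) = 1; P(1) = 2; P(2) = 1.
No roots, so no linear factors.
Monic irreducibles of degree 2 over GF(3): y**2 + 1, y**2 + y - 1, y**2 - y - 1.
None of them divide P (all give nonzero remainder).
No irreducible factor of degree ≤ 2 exists, so P is irreducible over GF(3).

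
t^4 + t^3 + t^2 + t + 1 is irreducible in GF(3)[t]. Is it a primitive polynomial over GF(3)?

Write f(t) = t^4 + t^3 + t^2 + t + 1.
|GF(3^4)^×| = 3^4 − 1 = 80. Prime factorization: 80 = 2^4·5.
f is primitive ⇔ t has order 80 in GF(3)[t]/(f), i.e. t^(80/q) ≠ 1 for each prime q | 80.
t^(40) mod f = 1
t^(16) mod f = t.
Since t^(40) = 1, the order of t divides 40 < 80; not primitive.

No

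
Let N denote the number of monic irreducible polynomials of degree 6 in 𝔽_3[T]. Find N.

The number of monic irreducibles of degree 6 over GF(3) is (1/6)·Σ_{d∣6} μ(6/d) 3^d.
Divisors of 6: 1, 2, 3, 6; μ(6/d) for each: 1, -1, -1, 1.
Σ = 3^1 − 3^2 − 3^3 + 3^6 = 696.
N = 696/6 = 116.

116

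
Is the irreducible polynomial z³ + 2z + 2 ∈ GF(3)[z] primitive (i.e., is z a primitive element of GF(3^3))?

Write f(z) = z³ + 2z + 2.
|GF(3^3)^×| = 3^3 − 1 = 26. Prime factorization: 26 = 2·13.
f is primitive ⇔ z has order 26 in GF(3)[z]/(f), i.e. z^(26/q) ≠ 1 for each prime q | 26.
z^(13) mod f = 1
z^(2) mod f = z².
Since z^(13) = 1, the order of z divides 13 < 26; not primitive.

No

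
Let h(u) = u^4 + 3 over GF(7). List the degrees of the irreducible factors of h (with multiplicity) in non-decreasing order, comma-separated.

Linear factors from roots: (u + 4), (u + 3).
Complete factorization: h(u) = (u + 3)·(u + 4)·(u^2 + 2).
Factor degrees with multiplicity: 1 + 1 + 2 = 4.

1, 1, 2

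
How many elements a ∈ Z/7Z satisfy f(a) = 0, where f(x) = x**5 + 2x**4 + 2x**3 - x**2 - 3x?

Evaluate at each of the 7 elements of Z/7Z:
f(0) = 0 → root; f(1) = 1; f(2) = 0 → root; f(3) = 0 → root; f(4) = 5; f(5) = 0 → root; f(6) = 1.
Roots: {0, 2, 3, 5}.

4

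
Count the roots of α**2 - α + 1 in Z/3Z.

Write P(α) = α**2 - α + 1.
Evaluate at each of the 3 elements of Z/3Z:
P(0) = 1; P(1) = 1; P(2) = 0 → root.
Roots: {2}.

1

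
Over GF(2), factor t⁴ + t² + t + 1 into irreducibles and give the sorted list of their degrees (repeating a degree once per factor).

Write g(t) = t⁴ + t² + t + 1.
Roots in GF(2): g(0) = 1; g(1) = 0 → root.
Linear factors from roots: (t + 1).
Complete factorization: g(t) = (t + 1)·(t³ + t² + 1).
Factor degrees with multiplicity: 1 + 3 = 4.

1, 3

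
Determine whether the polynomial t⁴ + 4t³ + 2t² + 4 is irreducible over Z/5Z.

No

Write P(t) = t⁴ + 4t³ + 2t² + 4.
Check for roots in Z/5Z: P(0) = 4; P(1) = 1; P(2) = 0 → root; P(3) = 1; P(4) = 3.
P(2) = 0, so (t − 2) divides P(t); P is reducible.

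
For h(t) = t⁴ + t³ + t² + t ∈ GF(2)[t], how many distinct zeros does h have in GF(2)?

2

Evaluate at each of the 2 elements of GF(2):
h(0) = 0 → root; h(1) = 0 → root.
Roots: {0, 1}.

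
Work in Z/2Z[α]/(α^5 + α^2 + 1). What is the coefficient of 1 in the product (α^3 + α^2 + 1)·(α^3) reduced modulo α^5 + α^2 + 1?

1

Multiply in Z/2Z[α]: (α^3 + α^2 + 1)·(α^3) = α^6 + α^5 + α^3.
Reduce using α^5 ≡ α^2 + 1 (mod α^5 + α^2 + 1).
Reduced: α^2 + α + 1.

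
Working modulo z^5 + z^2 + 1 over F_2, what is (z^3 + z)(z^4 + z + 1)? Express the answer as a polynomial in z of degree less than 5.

z^3 + z^2 + z + 1

Multiply in F_2[z]: (z^3 + z)·(z^4 + z + 1) = z^7 + z^5 + z^4 + z^3 + z^2 + z.
Reduce using z^5 ≡ z^2 + 1 (mod z^5 + z^2 + 1).
Reduced: z^3 + z^2 + z + 1.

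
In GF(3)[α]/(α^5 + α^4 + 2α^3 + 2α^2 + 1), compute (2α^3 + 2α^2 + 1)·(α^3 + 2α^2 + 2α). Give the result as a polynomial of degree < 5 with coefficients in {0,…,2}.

2α^3 + 2

Multiply in GF(3)[α]: (2α^3 + 2α^2 + 1)·(α^3 + 2α^2 + 2α) = 2α^6 + 2α^4 + 2α^3 + 2α^2 + 2α.
Reduce using α^5 ≡ 2α^4 + α^3 + α^2 + 2 (mod α^5 + α^4 + 2α^3 + 2α^2 + 1).
Reduced: 2α^3 + 2.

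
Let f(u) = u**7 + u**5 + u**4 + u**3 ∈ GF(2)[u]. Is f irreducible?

Check for roots in GF(2): f(0) = 0 → root; f(1) = 0 → root.
f(0) = 0, so (u) divides f(u); f is reducible.

No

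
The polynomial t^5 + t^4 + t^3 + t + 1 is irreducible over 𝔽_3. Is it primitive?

Write f(t) = t^5 + t^4 + t^3 + t + 1.
|GF(3^5)^×| = 3^5 − 1 = 242. Prime factorization: 242 = 2·11^2.
f is primitive ⇔ t has order 242 in GF(3)[t]/(f), i.e. t^(242/q) ≠ 1 for each prime q | 242.
t^(121) mod f = 2.
t^(22) mod f = t^4 + 2t^3 + t^2 + 1.
None equal 1, so t has full order 242; f is primitive.

Yes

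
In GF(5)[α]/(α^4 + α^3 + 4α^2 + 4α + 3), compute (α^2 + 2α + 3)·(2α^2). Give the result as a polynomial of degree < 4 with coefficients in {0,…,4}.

2α^3 + 3α^2 + 2α + 4

Multiply in GF(5)[α]: (α^2 + 2α + 3)·(2α^2) = 2α^4 + 4α^3 + α^2.
Reduce using α^4 ≡ 4α^3 + α^2 + α + 2 (mod α^4 + α^3 + 4α^2 + 4α + 3).
Reduced: 2α^3 + 3α^2 + 2α + 4.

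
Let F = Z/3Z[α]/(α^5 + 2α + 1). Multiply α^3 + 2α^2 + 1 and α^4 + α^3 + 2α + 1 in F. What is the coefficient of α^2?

1

Multiply in Z/3Z[α]: (α^3 + 2α^2 + 1)·(α^4 + α^3 + 2α + 1) = α^7 + 2α^5 + 2α^2 + 2α + 1.
Reduce using α^5 ≡ α + 2 (mod α^5 + 2α + 1).
Reduced: α^3 + α^2 + α + 2.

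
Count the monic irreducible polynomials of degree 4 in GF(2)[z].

The number of monic irreducibles of degree 4 over GF(2) is (1/4)·Σ_{d∣4} μ(4/d) 2^d.
Divisors of 4: 1, 2, 4; μ(4/d) for each: 0, -1, 1.
Σ = − 2^2 + 2^4 = 12.
N = 12/4 = 3.

3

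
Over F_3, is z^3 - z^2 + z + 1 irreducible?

Yes

Write m(z) = z^3 - z^2 + z + 1.
Check for roots in F_3: m(0) = 1; m(1) = 2; m(2) = 1.
No roots. A degree-3 polynomial over a field with no linear factor is irreducible.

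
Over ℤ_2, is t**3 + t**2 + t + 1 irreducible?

No

Write P(t) = t**3 + t**2 + t + 1.
Check for roots in ℤ_2: P(0) = 1; P(1) = 0 → root.
P(1) = 0, so (t − 1) divides P(t); P is reducible.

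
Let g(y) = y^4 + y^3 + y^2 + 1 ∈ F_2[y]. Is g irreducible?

Check for roots in F_2: g(0) = 1; g(1) = 0 → root.
g(1) = 0, so (y − 1) divides g(y); g is reducible.

No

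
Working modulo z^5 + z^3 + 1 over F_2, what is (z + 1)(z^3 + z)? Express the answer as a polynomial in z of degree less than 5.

z^4 + z^3 + z^2 + z

Multiply in F_2[z]: (z + 1)·(z^3 + z) = z^4 + z^3 + z^2 + z.
Reduced: z^4 + z^3 + z^2 + z.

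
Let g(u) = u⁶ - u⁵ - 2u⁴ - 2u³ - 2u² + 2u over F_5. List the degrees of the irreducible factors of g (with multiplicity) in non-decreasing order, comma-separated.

Roots in F_5: g(0) = 0 → root; g(1) = 1; g(2) = 0 → root; g(3) = 3; g(4) = 3.
Linear factors from roots: (u), (u - 2).
Complete factorization: g(u) = (u)·(u - 2)·(u² - 2u - 2)^2.
Factor degrees with multiplicity: 1 + 1 + 2 + 2 = 6.

1, 1, 2, 2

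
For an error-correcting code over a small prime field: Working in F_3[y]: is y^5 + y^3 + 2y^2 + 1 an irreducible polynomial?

Yes

Write f(y) = y^5 + y^3 + 2y^2 + 1.
Check for roots in F_3: f(0) = 1; f(1) = 2; f(2) = 1.
No roots, so no linear factors.
Monic irreducibles of degree 2 over GF(3): y^2 + 1, y^2 + y + 2, y^2 + 2y + 2.
None of them divide f (all give nonzero remainder).
No irreducible factor of degree ≤ 2 exists, so f is irreducible over GF(3).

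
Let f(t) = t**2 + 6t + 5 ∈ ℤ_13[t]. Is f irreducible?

No

Check each element of ℤ_13 for a root: f(0)=5, f(1)=12, f(2)=8, f(3)=6, f(4)=6, f(5)=8, f(6)=12, f(7)=5, f(8)=0, f(9)=10, f(10)=9, f(11)=10, f(12)=0.
f(8) = 0, so (t − 8) divides f(t); f is reducible.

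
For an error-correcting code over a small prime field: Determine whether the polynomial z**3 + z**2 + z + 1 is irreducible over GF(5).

Write g(z) = z**3 + z**2 + z + 1.
Check for roots in GF(5): g(0) = 1; g(1) = 4; g(2) = 0 → root; g(3) = 0 → root; g(4) = 0 → root.
g(2) = 0, so (z − 2) divides g(z); g is reducible.

No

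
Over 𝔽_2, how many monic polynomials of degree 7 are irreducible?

Gauss's count: N_{2}(7) = (1/7) Σ_{d|7} μ(7/d)·2^d.
Divisors of 7: 1, 7; μ(7/d) for each: -1, 1.
Σ = − 2^1 + 2^7 = 126.
N = 126/7 = 18.

18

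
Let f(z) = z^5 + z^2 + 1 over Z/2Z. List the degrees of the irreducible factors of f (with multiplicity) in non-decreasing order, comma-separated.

5

Roots in Z/2Z: f(0) = 1; f(1) = 1.
Complete factorization: f(z) = (z^5 + z^2 + 1).
Factor degrees with multiplicity: 5 = 5.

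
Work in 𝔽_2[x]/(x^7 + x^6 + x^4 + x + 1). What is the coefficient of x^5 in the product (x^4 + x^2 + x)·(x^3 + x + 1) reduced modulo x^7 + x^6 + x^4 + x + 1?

Multiply in 𝔽_2[x]: (x^4 + x^2 + x)·(x^3 + x + 1) = x^7 + x^3 + x.
Reduce using x^7 ≡ x^6 + x^4 + x + 1 (mod x^7 + x^6 + x^4 + x + 1).
Reduced: x^6 + x^4 + x^3 + 1.

0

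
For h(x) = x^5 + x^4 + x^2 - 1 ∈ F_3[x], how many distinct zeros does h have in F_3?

Evaluate at each of the 3 elements of F_3:
h(0) = 2; h(1) = 2; h(2) = 0 → root.
Roots: {2}.

1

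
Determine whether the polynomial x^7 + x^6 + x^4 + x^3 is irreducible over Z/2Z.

Write g(x) = x^7 + x^6 + x^4 + x^3.
Check for roots in Z/2Z: g(0) = 0 → root; g(1) = 0 → root.
g(0) = 0, so (x) divides g(x); g is reducible.

No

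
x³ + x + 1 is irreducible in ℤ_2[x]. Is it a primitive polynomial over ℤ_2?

Write f(x) = x³ + x + 1.
|GF(2^3)^×| = 2^3 − 1 = 7. Prime factorization: 7 = 7.
f is primitive ⇔ x has order 7 in GF(2)[x]/(f), i.e. x^(7/q) ≠ 1 for each prime q | 7.
x^(1) mod f = x.
None equal 1, so x has full order 7; f is primitive.

Yes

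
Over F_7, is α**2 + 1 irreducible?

Write g(α) = α**2 + 1.
Check for roots in F_7: g(0) = 1; g(1) = 2; g(2) = 5; g(3) = 3; g(4) = 3; g(5) = 5; g(6) = 2.
No roots. A degree-2 polynomial over a field with no linear factor is irreducible.

Yes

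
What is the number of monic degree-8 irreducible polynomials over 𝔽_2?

The number of monic irreducibles of degree 8 over GF(2) is (1/8)·Σ_{d∣8} μ(8/d) 2^d.
Divisors of 8: 1, 2, 4, 8; μ(8/d) for each: 0, 0, -1, 1.
Σ = − 2^4 + 2^8 = 240.
N = 240/8 = 30.

30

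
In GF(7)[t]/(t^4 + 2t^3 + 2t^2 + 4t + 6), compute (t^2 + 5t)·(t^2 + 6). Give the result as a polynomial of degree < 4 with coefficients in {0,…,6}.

3t^3 + 4t^2 + 5t + 1

Multiply in GF(7)[t]: (t^2 + 5t)·(t^2 + 6) = t^4 + 5t^3 + 6t^2 + 2t.
Reduce using t^4 ≡ 5t^3 + 5t^2 + 3t + 1 (mod t^4 + 2t^3 + 2t^2 + 4t + 6).
Reduced: 3t^3 + 4t^2 + 5t + 1.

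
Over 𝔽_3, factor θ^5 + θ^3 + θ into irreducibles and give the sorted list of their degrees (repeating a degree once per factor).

1, 1, 1, 1, 1

Write f(θ) = θ^5 + θ^3 + θ.
Roots in 𝔽_3: f(0) = 0 → root; f(1) = 0 → root; f(2) = 0 → root.
Linear factors from roots: (θ), (θ + 2), (θ + 1).
Complete factorization: f(θ) = (θ)·(θ + 1)^2·(θ + 2)^2.
Factor degrees with multiplicity: 1 + 1 + 1 + 1 + 1 = 5.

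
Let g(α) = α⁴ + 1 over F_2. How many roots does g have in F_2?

1

Evaluate at each of the 2 elements of F_2:
g(0) = 1; g(1) = 0 → root.
Roots: {1}.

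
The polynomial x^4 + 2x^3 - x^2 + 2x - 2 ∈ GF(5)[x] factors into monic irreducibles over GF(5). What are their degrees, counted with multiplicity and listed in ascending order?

1, 1, 2

Write h(x) = x^4 + 2x^3 - x^2 + 2x - 2.
Roots in GF(5): h(0) = 3; h(1) = 2; h(2) = 0 → root; h(3) = 0 → root; h(4) = 4.
Linear factors from roots: (x - 2), (x + 2).
Complete factorization: h(x) = (x + 2)·(x - 2)·(x^2 + 2x - 2).
Factor degrees with multiplicity: 1 + 1 + 2 = 4.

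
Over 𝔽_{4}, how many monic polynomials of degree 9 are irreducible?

29120

x^(4^9) − x is the product of all monic irreducibles of degree dividing 9; Möbius inversion gives N = (1/9) Σ μ(9/d)·4^d.
Divisors of 9: 1, 3, 9; μ(9/d) for each: 0, -1, 1.
Σ = − 4^3 + 4^9 = 262080.
N = 262080/9 = 29120.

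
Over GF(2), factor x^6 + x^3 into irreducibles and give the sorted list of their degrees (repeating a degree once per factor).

1, 1, 1, 1, 2

Write h(x) = x^6 + x^3.
Roots in GF(2): h(0) = 0 → root; h(1) = 0 → root.
Linear factors from roots: (x), (x + 1).
Complete factorization: h(x) = (x + 1)·(x)^3·(x^2 + x + 1).
Factor degrees with multiplicity: 1 + 1 + 1 + 1 + 2 = 6.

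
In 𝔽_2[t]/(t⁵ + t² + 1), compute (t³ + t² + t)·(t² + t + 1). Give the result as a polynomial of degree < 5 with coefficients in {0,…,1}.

Multiply in 𝔽_2[t]: (t³ + t² + t)·(t² + t + 1) = t⁵ + t³ + t.
Reduce using t⁵ ≡ t² + 1 (mod t⁵ + t² + 1).
Reduced: t³ + t² + t + 1.

t^3 + t^2 + t + 1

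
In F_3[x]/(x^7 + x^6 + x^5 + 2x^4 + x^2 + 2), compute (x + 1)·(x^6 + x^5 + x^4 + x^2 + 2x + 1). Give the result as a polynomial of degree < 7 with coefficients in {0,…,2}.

x^6 + x^5 + 2x^4 + x^3 + 2x^2 + 2

Multiply in F_3[x]: (x + 1)·(x^6 + x^5 + x^4 + x^2 + 2x + 1) = x^7 + 2x^6 + 2x^5 + x^4 + x^3 + 1.
Reduce using x^7 ≡ 2x^6 + 2x^5 + x^4 + 2x^2 + 1 (mod x^7 + x^6 + x^5 + 2x^4 + x^2 + 2).
Reduced: x^6 + x^5 + 2x^4 + x^3 + 2x^2 + 2.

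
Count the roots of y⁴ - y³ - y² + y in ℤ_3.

3

Write P(y) = y⁴ - y³ - y² + y.
Evaluate at each of the 3 elements of ℤ_3:
P(0) = 0 → root; P(1) = 0 → root; P(2) = 0 → root.
Roots: {0, 1, 2}.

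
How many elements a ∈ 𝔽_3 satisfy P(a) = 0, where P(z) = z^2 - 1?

Evaluate at each of the 3 elements of 𝔽_3:
P(0) = 2; P(1) = 0 → root; P(2) = 0 → root.
Roots: {1, 2}.

2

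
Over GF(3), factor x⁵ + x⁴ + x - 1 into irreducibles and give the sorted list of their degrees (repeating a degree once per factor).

5

Write h(x) = x⁵ + x⁴ + x - 1.
Roots in GF(3): h(0) = 2; h(1) = 2; h(2) = 1.
Complete factorization: h(x) = (x⁵ + x⁴ + x - 1).
Factor degrees with multiplicity: 5 = 5.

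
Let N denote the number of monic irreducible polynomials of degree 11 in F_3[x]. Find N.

16104

Gauss's count: N_{3}(11) = (1/11) Σ_{d|11} μ(11/d)·3^d.
Divisors of 11: 1, 11; μ(11/d) for each: -1, 1.
Σ = − 3^1 + 3^11 = 177144.
N = 177144/11 = 16104.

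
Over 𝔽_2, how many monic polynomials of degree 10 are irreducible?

x^(2^10) − x is the product of all monic irreducibles of degree dividing 10; Möbius inversion gives N = (1/10) Σ μ(10/d)·2^d.
Divisors of 10: 1, 2, 5, 10; μ(10/d) for each: 1, -1, -1, 1.
Σ = 2^1 − 2^2 − 2^5 + 2^10 = 990.
N = 990/10 = 99.

99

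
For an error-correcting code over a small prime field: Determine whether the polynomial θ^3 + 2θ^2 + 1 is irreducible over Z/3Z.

Yes

Write m(θ) = θ^3 + 2θ^2 + 1.
Check for roots in Z/3Z: m(0) = 1; m(1) = 1; m(2) = 2.
No roots. A degree-3 polynomial over a field with no linear factor is irreducible.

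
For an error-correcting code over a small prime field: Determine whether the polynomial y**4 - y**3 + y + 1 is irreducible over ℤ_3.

Yes

Write g(y) = y**4 - y**3 + y + 1.
Check for roots in ℤ_3: g(0) = 1; g(1) = 2; g(2) = 2.
No roots, so no linear factors.
Monic irreducibles of degree 2 over GF(3): y**2 + 1, y**2 + y - 1, y**2 - y - 1.
None of them divide g (all give nonzero remainder).
No irreducible factor of degree ≤ 2 exists, so g is irreducible over GF(3).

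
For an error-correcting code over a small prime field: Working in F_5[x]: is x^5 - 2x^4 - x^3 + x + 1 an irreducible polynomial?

No

Write h(x) = x^5 - 2x^4 - x^3 + x + 1.
Check for roots in F_5: h(0) = 1; h(1) = 0 → root; h(2) = 0 → root; h(3) = 3; h(4) = 3.
h(1) = 0, so (x − 1) divides h(x); h is reducible.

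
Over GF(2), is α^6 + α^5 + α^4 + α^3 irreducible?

Write P(α) = α^6 + α^5 + α^4 + α^3.
Check for roots in GF(2): P(0) = 0 → root; P(1) = 0 → root.
P(0) = 0, so (α) divides P(α); P is reducible.

No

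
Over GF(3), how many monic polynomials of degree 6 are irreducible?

Gauss's count: N_{3}(6) = (1/6) Σ_{d|6} μ(6/d)·3^d.
Divisors of 6: 1, 2, 3, 6; μ(6/d) for each: 1, -1, -1, 1.
Σ = 3^1 − 3^2 − 3^3 + 3^6 = 696.
N = 696/6 = 116.

116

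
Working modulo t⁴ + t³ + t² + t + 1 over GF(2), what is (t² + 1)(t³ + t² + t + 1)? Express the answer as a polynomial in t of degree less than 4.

Multiply in GF(2)[t]: (t² + 1)·(t³ + t² + t + 1) = t⁵ + t⁴ + t + 1.
Reduce using t⁴ ≡ t³ + t² + t + 1 (mod t⁴ + t³ + t² + t + 1).
Reduced: t³ + t² + 1.

t^3 + t^2 + 1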